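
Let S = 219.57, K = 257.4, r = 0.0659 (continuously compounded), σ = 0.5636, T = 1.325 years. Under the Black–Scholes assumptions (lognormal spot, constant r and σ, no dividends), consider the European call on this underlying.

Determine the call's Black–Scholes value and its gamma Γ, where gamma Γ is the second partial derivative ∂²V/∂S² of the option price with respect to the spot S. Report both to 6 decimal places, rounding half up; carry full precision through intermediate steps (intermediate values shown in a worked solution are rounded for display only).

price = 50.107371
Γ = 0.002737

σ√T = 0.5636·√1.325 = 0.648752
d₁ = (ln(S/K) + (r+σ²/2)T) / (σ√T) = (ln(219.57/257.4) + (0.0659+0.5636²/2)·1.325) / 0.648752 = (-0.158960 + 0.297757) / 0.648752 = 0.213945
d₂ = d₁ − σ√T = 0.213945 − 0.648752 = -0.434808
e^{−rT} = e^{−0.0659·1.325} = 0.916386
N(d₁) = 0.584705,  N(d₂) = 0.331851
Call price V = S·N(d₁) − K·e^{−rT}·N(d₂) = 128.383651 − 78.276281 = 50.107371
φ(d₁) = (1/√(2π))·e^{−d₁²/2} = 0.389916
Γ = φ(d₁) / (S·σ·√T) = 0.002737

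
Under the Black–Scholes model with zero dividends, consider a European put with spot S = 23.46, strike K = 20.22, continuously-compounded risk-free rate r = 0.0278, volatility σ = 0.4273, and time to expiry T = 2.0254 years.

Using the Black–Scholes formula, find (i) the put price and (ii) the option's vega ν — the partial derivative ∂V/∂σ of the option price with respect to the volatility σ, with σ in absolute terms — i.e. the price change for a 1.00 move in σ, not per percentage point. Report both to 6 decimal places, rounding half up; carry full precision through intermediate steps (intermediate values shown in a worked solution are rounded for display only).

price = 3.188340
ν = 10.845702

σ√T = 0.4273·√2.0254 = 0.608119
d₁ = (ln(S/K) + (r+σ²/2)T) / (σ√T) = (ln(23.46/20.22) + (0.0278+0.4273²/2)·2.0254) / 0.608119 = (0.148625 + 0.241210) / 0.608119 = 0.641051
d₂ = d₁ − σ√T = 0.641051 − 0.608119 = 0.032932
e^{−rT} = e^{−0.0278·2.0254} = 0.945250
N(−d₁) = 0.260745,  N(−d₂) = 0.486864
Put price V = K·e^{−rT}·N(−d₂) − S·N(−d₁) = 9.305414 − 6.117075 = 3.188340
φ(d₁) = (1/√(2π))·e^{−d₁²/2} = 0.324844
ν = S·φ(d₁)·√T = 10.845702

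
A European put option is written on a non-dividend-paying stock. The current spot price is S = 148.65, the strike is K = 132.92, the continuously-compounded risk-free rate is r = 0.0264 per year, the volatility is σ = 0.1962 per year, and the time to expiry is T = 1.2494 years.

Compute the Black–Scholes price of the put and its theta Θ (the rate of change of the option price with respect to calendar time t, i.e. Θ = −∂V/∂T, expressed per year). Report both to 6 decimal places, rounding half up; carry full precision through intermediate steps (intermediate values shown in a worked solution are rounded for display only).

price = 4.615016
Θ = -2.881569

σ√T = 0.1962·√1.2494 = 0.219306
d₁ = (ln(S/K) + (r+σ²/2)T) / (σ√T) = (ln(148.65/132.92) + (0.0264+0.1962²/2)·1.2494) / 0.219306 = (0.111847 + 0.057032) / 0.219306 = 0.770061
d₂ = d₁ − σ√T = 0.770061 − 0.219306 = 0.550756
e^{−rT} = e^{−0.0264·1.2494} = 0.967554
N(−d₁) = 0.220632,  N(−d₂) = 0.290901
Put price V = K·e^{−rT}·N(−d₂) − S·N(−d₁) = 37.411933 − 32.796917 = 4.615016
φ(d₁) = (1/√(2π))·e^{−d₁²/2} = 0.296581
Θ = −S·φ(d₁)·σ/(2√T) + r·K·e^{−rT}·N(−d₂) = −3.869245 + 0.987675 = -2.881569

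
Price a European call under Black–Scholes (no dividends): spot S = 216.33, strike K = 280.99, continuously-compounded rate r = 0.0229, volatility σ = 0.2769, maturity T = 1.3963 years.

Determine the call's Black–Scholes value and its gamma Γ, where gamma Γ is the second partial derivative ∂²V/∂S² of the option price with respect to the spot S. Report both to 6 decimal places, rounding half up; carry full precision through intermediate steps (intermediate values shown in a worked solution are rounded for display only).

σ√T = 0.2769·√1.3963 = 0.327199
d₁ = (ln(S/K) + (r+σ²/2)T) / (σ√T) = (ln(216.33/280.99) + (0.0229+0.2769²/2)·1.3963) / 0.327199 = (-0.261514 + 0.085505) / 0.327199 = -0.537926
d₂ = d₁ − σ√T = -0.537926 − 0.327199 = -0.865126
e^{−rT} = e^{−0.0229·1.3963} = 0.968531
N(d₁) = 0.295314,  N(d₂) = 0.193485
Call price V = S·N(d₁) − K·e^{−rT}·N(d₂) = 63.885266 − 52.656417 = 11.228849
φ(d₁) = (1/√(2π))·e^{−d₁²/2} = 0.345204
Γ = φ(d₁) / (S·σ·√T) = 0.004877

price = 11.228849
Γ = 0.004877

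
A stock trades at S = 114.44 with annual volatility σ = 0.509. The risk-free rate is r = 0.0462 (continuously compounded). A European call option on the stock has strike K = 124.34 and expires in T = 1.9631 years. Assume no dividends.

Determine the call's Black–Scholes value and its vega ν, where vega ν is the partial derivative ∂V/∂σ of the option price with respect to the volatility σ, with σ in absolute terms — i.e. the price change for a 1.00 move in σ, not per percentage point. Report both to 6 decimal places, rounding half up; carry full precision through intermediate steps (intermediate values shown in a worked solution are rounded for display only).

σ√T = 0.509·√1.9631 = 0.713163
d₁ = (ln(S/K) + (r+σ²/2)T) / (σ√T) = (ln(114.44/124.34) + (0.0462+0.509²/2)·1.9631) / 0.713163 = (-0.082969 + 0.344996) / 0.713163 = 0.367415
d₂ = d₁ − σ√T = 0.367415 − 0.713163 = -0.345748
e^{−rT} = e^{−0.0462·1.9631} = 0.913296
N(d₁) = 0.643345,  N(d₂) = 0.364766
Call price V = S·N(d₁) − K·e^{−rT}·N(d₂) = 73.624443 − 41.422550 = 32.201893
φ(d₁) = (1/√(2π))·e^{−d₁²/2} = 0.372904
ν = S·φ(d₁)·√T = 59.792341

price = 32.201893
ν = 59.792341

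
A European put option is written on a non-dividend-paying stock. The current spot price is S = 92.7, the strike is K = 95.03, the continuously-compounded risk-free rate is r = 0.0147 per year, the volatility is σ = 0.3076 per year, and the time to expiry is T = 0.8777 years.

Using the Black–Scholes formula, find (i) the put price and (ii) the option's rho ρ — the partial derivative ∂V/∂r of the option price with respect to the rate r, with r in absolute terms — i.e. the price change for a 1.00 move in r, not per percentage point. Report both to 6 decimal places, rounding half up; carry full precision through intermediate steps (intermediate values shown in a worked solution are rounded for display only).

σ√T = 0.3076·√0.8777 = 0.288177
d₁ = (ln(S/K) + (r+σ²/2)T) / (σ√T) = (ln(92.7/95.03) + (0.0147+0.3076²/2)·0.8777) / 0.288177 = (-0.024824 + 0.054425) / 0.288177 = 0.102718
d₂ = d₁ − σ√T = 0.102718 − 0.288177 = -0.185459
e^{−rT} = e^{−0.0147·0.8777} = 0.987181
N(−d₁) = 0.459093,  N(−d₂) = 0.573565
Put price V = K·e^{−rT}·N(−d₂) − S·N(−d₁) = 53.807192 − 42.557949 = 11.249243
ρ = −K·T·e^{−rT}·N(−d₂) = -47.226573

price = 11.249243
ρ = -47.226573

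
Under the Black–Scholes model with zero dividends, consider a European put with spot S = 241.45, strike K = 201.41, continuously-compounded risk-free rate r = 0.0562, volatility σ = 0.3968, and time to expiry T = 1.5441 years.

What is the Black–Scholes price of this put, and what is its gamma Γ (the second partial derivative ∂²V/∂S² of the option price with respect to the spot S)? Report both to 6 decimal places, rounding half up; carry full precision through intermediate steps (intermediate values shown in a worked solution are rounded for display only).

price = 18.921503
Γ = 0.002452

σ√T = 0.3968·√1.5441 = 0.493071
d₁ = (ln(S/K) + (r+σ²/2)T) / (σ√T) = (ln(241.45/201.41) + (0.0562+0.3968²/2)·1.5441) / 0.493071 = (0.181320 + 0.208338) / 0.493071 = 0.790267
d₂ = d₁ − σ√T = 0.790267 − 0.493071 = 0.297196
e^{−rT} = e^{−0.0562·1.5441} = 0.916880
N(−d₁) = 0.214686,  N(−d₂) = 0.383158
Put price V = K·e^{−rT}·N(−d₂) − S·N(−d₁) = 70.757421 − 51.835918 = 18.921503
φ(d₁) = (1/√(2π))·e^{−d₁²/2} = 0.291942
Γ = φ(d₁) / (S·σ·√T) = 0.002452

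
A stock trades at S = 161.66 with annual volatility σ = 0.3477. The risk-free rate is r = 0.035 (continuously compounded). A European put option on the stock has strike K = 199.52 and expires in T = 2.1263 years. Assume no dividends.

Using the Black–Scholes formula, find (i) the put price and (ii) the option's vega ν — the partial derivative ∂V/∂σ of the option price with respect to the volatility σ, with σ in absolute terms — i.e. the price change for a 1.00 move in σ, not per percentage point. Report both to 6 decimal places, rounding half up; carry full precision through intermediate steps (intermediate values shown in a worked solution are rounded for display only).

σ√T = 0.3477·√2.1263 = 0.507011
d₁ = (ln(S/K) + (r+σ²/2)T) / (σ√T) = (ln(161.66/199.52) + (0.035+0.3477²/2)·2.1263) / 0.507011 = (-0.210419 + 0.202950) / 0.507011 = -0.014731
d₂ = d₁ − σ√T = -0.014731 − 0.507011 = -0.521742
e^{−rT} = e^{−0.035·2.1263} = 0.928281
N(−d₁) = 0.505877,  N(−d₂) = 0.699075
Put price V = K·e^{−rT}·N(−d₂) − S·N(−d₁) = 129.476128 − 81.780014 = 47.696114
φ(d₁) = (1/√(2π))·e^{−d₁²/2} = 0.398899
ν = S·φ(d₁)·√T = 94.032458

price = 47.696114
ν = 94.032458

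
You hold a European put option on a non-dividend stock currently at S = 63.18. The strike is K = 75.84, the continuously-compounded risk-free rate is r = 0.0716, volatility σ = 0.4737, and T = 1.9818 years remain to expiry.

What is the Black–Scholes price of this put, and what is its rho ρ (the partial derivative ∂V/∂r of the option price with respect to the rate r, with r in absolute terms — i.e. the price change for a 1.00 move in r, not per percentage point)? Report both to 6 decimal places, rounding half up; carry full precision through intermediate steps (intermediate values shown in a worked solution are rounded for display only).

σ√T = 0.4737·√1.9818 = 0.666858
d₁ = (ln(S/K) + (r+σ²/2)T) / (σ√T) = (ln(63.18/75.84) + (0.0716+0.4737²/2)·1.9818) / 0.666858 = (-0.182638 + 0.364247) / 0.666858 = 0.272335
d₂ = d₁ − σ√T = 0.272335 − 0.666858 = -0.394523
e^{−rT} = e^{−0.0716·1.9818} = 0.867711
N(−d₁) = 0.392682,  N(−d₂) = 0.653403
Put price V = K·e^{−rT}·N(−d₂) − S·N(−d₁) = 42.998584 − 24.809670 = 18.188913
ρ = −K·T·e^{−rT}·N(−d₂) = -85.214593

price = 18.188913
ρ = -85.214593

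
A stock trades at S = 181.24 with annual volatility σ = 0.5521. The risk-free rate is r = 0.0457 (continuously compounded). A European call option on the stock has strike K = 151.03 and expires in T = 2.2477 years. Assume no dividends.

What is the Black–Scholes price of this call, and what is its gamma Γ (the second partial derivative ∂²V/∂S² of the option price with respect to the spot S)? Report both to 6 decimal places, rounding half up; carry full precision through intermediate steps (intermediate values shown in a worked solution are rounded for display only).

σ√T = 0.5521·√2.2477 = 0.827727
d₁ = (ln(S/K) + (r+σ²/2)T) / (σ√T) = (ln(181.24/151.03) + (0.0457+0.5521²/2)·2.2477) / 0.827727 = (0.182344 + 0.445286) / 0.827727 = 0.758257
d₂ = d₁ − σ√T = 0.758257 − 0.827727 = -0.069470
e^{−rT} = e^{−0.0457·2.2477} = 0.902380
N(d₁) = 0.775851,  N(d₂) = 0.472308
Call price V = S·N(d₁) − K·e^{−rT}·N(d₂) = 140.615293 − 64.369128 = 76.246165
φ(d₁) = (1/√(2π))·e^{−d₁²/2} = 0.299268
Γ = φ(d₁) / (S·σ·√T) = 0.001995

price = 76.246165
Γ = 0.001995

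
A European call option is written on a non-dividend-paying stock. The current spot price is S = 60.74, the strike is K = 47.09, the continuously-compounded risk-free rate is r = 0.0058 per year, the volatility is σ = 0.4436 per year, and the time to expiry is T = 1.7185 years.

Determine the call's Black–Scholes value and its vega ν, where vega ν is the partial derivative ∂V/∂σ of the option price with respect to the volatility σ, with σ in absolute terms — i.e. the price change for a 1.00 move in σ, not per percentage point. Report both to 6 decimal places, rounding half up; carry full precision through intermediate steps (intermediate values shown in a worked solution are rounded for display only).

price = 20.544367
ν = 24.056786

σ√T = 0.4436·√1.7185 = 0.581522
d₁ = (ln(S/K) + (r+σ²/2)T) / (σ√T) = (ln(60.74/47.09) + (0.0058+0.4436²/2)·1.7185) / 0.581522 = (0.254542 + 0.179051) / 0.581522 = 0.745617
d₂ = d₁ − σ√T = 0.745617 − 0.581522 = 0.164095
e^{−rT} = e^{−0.0058·1.7185} = 0.990082
N(d₁) = 0.772051,  N(d₂) = 0.565172
Call price V = S·N(d₁) − K·e^{−rT}·N(d₂) = 46.894362 − 26.349995 = 20.544367
φ(d₁) = (1/√(2π))·e^{−d₁²/2} = 0.302126
ν = S·φ(d₁)·√T = 24.056786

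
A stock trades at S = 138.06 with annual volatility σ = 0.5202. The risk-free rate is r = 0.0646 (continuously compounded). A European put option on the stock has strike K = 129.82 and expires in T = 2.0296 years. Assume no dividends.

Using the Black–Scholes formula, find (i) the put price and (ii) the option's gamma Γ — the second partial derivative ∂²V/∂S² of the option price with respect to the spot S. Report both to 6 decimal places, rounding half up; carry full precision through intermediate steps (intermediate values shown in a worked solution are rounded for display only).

σ√T = 0.5202·√2.0296 = 0.741098
d₁ = (ln(S/K) + (r+σ²/2)T) / (σ√T) = (ln(138.06/129.82) + (0.0646+0.5202²/2)·2.0296) / 0.741098 = (0.061539 + 0.405725) / 0.741098 = 0.630503
d₂ = d₁ − σ√T = 0.630503 − 0.741098 = -0.110595
e^{−rT} = e^{−0.0646·2.0296} = 0.877119
N(−d₁) = 0.264183,  N(−d₂) = 0.544031
Put price V = K·e^{−rT}·N(−d₂) − S·N(−d₁) = 61.947533 − 36.473058 = 25.474475
φ(d₁) = (1/√(2π))·e^{−d₁²/2} = 0.327029
Γ = φ(d₁) / (S·σ·√T) = 0.003196

price = 25.474475
Γ = 0.003196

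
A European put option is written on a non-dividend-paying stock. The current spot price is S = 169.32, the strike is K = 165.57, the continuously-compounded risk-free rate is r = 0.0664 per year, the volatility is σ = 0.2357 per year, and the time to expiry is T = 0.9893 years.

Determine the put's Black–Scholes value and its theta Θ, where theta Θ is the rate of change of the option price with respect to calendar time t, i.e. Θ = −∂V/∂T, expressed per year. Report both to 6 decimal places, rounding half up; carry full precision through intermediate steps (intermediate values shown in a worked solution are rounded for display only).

σ√T = 0.2357·√0.9893 = 0.234436
d₁ = (ln(S/K) + (r+σ²/2)T) / (σ√T) = (ln(169.32/165.57) + (0.0664+0.2357²/2)·0.9893) / 0.234436 = (0.022396 + 0.093170) / 0.234436 = 0.492954
d₂ = d₁ − σ√T = 0.492954 − 0.234436 = 0.258518
e^{−rT} = e^{−0.0664·0.9893} = 0.936422
N(−d₁) = 0.311023,  N(−d₂) = 0.398004
Put price V = K·e^{−rT}·N(−d₂) − S·N(−d₁) = 61.707792 − 52.662357 = 9.045435
φ(d₁) = (1/√(2π))·e^{−d₁²/2} = 0.353299
Θ = −S·φ(d₁)·σ/(2√T) + r·K·e^{−rT}·N(−d₂) = −7.087881 + 4.097397 = -2.990483

price = 9.045435
Θ = -2.990483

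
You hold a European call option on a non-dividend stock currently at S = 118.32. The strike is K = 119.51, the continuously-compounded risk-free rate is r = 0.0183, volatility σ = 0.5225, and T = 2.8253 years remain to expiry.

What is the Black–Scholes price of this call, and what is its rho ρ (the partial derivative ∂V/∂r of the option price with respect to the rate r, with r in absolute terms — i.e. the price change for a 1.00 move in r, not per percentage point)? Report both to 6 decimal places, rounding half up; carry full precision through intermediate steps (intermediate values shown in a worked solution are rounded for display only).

price = 41.798764
ρ = 111.472430

σ√T = 0.5225·√2.8253 = 0.878251
d₁ = (ln(S/K) + (r+σ²/2)T) / (σ√T) = (ln(118.32/119.51) + (0.0183+0.5225²/2)·2.8253) / 0.878251 = (-0.010007 + 0.437365) / 0.878251 = 0.486601
d₂ = d₁ − σ√T = 0.486601 − 0.878251 = -0.391650
e^{−rT} = e^{−0.0183·2.8253} = 0.949611
N(d₁) = 0.686730,  N(d₂) = 0.347659
Call price V = S·N(d₁) − K·e^{−rT}·N(d₂) = 81.253842 − 39.455077 = 41.798764
ρ = K·T·e^{−rT}·N(d₂) = 111.472430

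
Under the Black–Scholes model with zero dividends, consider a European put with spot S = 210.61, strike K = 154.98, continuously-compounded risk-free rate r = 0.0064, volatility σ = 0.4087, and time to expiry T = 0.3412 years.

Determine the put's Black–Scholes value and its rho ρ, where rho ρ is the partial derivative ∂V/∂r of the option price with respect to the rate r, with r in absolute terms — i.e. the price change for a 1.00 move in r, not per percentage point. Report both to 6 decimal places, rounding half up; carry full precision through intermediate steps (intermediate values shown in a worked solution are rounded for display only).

price = 1.977317
ρ = -6.336374

σ√T = 0.4087·√0.3412 = 0.238731
d₁ = (ln(S/K) + (r+σ²/2)T) / (σ√T) = (ln(210.61/154.98) + (0.0064+0.4087²/2)·0.3412) / 0.238731 = (0.306712 + 0.030680) / 0.238731 = 1.413271
d₂ = d₁ − σ√T = 1.413271 − 0.238731 = 1.174540
e^{−rT} = e^{−0.0064·0.3412} = 0.997819
N(−d₁) = 0.078788,  N(−d₂) = 0.120089
Put price V = K·e^{−rT}·N(−d₂) − S·N(−d₁) = 18.570848 − 16.593531 = 1.977317
ρ = −K·T·e^{−rT}·N(−d₂) = -6.336374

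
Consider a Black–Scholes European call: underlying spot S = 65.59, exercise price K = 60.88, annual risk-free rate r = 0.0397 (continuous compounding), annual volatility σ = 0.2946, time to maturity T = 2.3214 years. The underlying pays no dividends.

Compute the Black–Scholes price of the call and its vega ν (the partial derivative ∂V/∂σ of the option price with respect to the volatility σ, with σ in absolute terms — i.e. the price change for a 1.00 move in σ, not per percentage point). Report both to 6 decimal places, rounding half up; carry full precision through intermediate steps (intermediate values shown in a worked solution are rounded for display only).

σ√T = 0.2946·√2.3214 = 0.448857
d₁ = (ln(S/K) + (r+σ²/2)T) / (σ√T) = (ln(65.59/60.88) + (0.0397+0.2946²/2)·2.3214) / 0.448857 = (0.074519 + 0.192896) / 0.448857 = 0.595768
d₂ = d₁ − σ√T = 0.595768 − 0.448857 = 0.146911
e^{−rT} = e^{−0.0397·2.3214} = 0.911960
N(d₁) = 0.724335,  N(d₂) = 0.558399
Call price V = S·N(d₁) − K·e^{−rT}·N(d₂) = 47.509116 − 31.002359 = 16.506758
φ(d₁) = (1/√(2π))·e^{−d₁²/2} = 0.334069
ν = S·φ(d₁)·√T = 33.384791

price = 16.506758
ν = 33.384791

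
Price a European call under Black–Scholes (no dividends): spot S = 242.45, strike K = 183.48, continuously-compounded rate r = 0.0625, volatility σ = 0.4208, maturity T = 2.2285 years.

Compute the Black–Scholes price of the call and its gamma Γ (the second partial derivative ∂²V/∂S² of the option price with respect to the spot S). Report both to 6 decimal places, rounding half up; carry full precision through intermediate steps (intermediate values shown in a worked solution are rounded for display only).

price = 101.036036
Γ = 0.001621

σ√T = 0.4208·√2.2285 = 0.628177
d₁ = (ln(S/K) + (r+σ²/2)T) / (σ√T) = (ln(242.45/183.48) + (0.0625+0.4208²/2)·2.2285) / 0.628177 = (0.278690 + 0.336584) / 0.628177 = 0.979460
d₂ = d₁ − σ√T = 0.979460 − 0.628177 = 0.351283
e^{−rT} = e^{−0.0625·2.2285} = 0.869983
N(d₁) = 0.836324,  N(d₂) = 0.637312
Call price V = S·N(d₁) − K·e^{−rT}·N(d₂) = 202.766664 − 101.730628 = 101.036036
φ(d₁) = (1/√(2π))·e^{−d₁²/2} = 0.246940
Γ = φ(d₁) / (S·σ·√T) = 0.001621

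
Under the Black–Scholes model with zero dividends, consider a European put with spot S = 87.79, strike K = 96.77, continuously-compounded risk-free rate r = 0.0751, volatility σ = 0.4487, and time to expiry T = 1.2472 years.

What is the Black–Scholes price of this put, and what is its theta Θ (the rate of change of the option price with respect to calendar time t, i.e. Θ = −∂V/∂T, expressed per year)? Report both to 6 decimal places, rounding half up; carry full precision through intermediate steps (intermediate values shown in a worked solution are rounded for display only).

σ√T = 0.4487·√1.2472 = 0.501100
d₁ = (ln(S/K) + (r+σ²/2)T) / (σ√T) = (ln(87.79/96.77) + (0.0751+0.4487²/2)·1.2472) / 0.501100 = (-0.097389 + 0.219215) / 0.501100 = 0.243117
d₂ = d₁ − σ√T = 0.243117 − 0.501100 = -0.257983
e^{−rT} = e^{−0.0751·1.2472} = 0.910588
N(−d₁) = 0.403957,  N(−d₂) = 0.601790
Put price V = K·e^{−rT}·N(−d₂) − S·N(−d₁) = 53.028287 − 35.463426 = 17.564861
φ(d₁) = (1/√(2π))·e^{−d₁²/2} = 0.387325
Θ = −S·φ(d₁)·σ/(2√T) + r·K·e^{−rT}·N(−d₂) = −6.830909 + 3.982424 = -2.848484

price = 17.564861
Θ = -2.848484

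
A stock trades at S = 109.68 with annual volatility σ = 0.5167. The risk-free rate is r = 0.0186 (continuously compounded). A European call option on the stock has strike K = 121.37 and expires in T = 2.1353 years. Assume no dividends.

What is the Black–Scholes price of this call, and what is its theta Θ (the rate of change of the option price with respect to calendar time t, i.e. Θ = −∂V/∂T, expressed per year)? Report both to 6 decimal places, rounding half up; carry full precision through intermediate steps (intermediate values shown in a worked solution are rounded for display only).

price = 29.916937
Θ = -8.105439

σ√T = 0.5167·√2.1353 = 0.755036
d₁ = (ln(S/K) + (r+σ²/2)T) / (σ√T) = (ln(109.68/121.37) + (0.0186+0.5167²/2)·2.1353) / 0.755036 = (-0.101277 + 0.324757) / 0.755036 = 0.295986
d₂ = d₁ − σ√T = 0.295986 − 0.755036 = -0.459051
e^{−rT} = e^{−0.0186·2.1353} = 0.961062
N(d₁) = 0.616379,  N(d₂) = 0.323099
Call price V = S·N(d₁) − K·e^{−rT}·N(d₂) = 67.604498 − 37.687561 = 29.916937
φ(d₁) = (1/√(2π))·e^{−d₁²/2} = 0.381844
Θ = −S·φ(d₁)·σ/(2√T) − r·K·e^{−rT}·N(d₂) = −7.404450 − 0.700989 = -8.105439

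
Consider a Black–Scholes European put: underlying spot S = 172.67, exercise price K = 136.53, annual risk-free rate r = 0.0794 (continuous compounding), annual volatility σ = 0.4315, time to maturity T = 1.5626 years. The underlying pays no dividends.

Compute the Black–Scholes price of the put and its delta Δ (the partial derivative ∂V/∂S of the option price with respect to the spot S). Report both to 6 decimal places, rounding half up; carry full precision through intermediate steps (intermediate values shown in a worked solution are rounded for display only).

price = 11.552188
Δ = -0.174871

σ√T = 0.4315·√1.5626 = 0.539392
d₁ = (ln(S/K) + (r+σ²/2)T) / (σ√T) = (ln(172.67/136.53) + (0.0794+0.4315²/2)·1.5626) / 0.539392 = (0.234838 + 0.269542) / 0.539392 = 0.935090
d₂ = d₁ − σ√T = 0.935090 − 0.539392 = 0.395698
e^{−rT} = e^{−0.0794·1.5626} = 0.883318
N(−d₁) = 0.174871,  N(−d₂) = 0.346164
Put price V = K·e^{−rT}·N(−d₂) − S·N(−d₁) = 41.747154 − 30.194967 = 11.552188
Δ = −N(−d₁) = -0.174871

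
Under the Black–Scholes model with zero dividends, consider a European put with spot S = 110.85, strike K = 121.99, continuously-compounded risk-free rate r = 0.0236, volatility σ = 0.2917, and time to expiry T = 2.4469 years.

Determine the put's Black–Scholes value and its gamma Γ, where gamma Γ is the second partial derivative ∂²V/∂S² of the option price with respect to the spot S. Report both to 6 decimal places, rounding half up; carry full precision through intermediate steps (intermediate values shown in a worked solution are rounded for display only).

price = 22.609428
Γ = 0.007805

σ√T = 0.2917·√2.4469 = 0.456294
d₁ = (ln(S/K) + (r+σ²/2)T) / (σ√T) = (ln(110.85/121.99) + (0.0236+0.2917²/2)·2.4469) / 0.456294 = (-0.095761 + 0.161849) / 0.456294 = 0.144836
d₂ = d₁ − σ√T = 0.144836 − 0.456294 = -0.311458
e^{−rT} = e^{−0.0236·2.4469} = 0.943889
N(−d₁) = 0.442420,  N(−d₂) = 0.622274
Put price V = K·e^{−rT}·N(−d₂) − S·N(−d₁) = 71.651711 − 49.042283 = 22.609428
φ(d₁) = (1/√(2π))·e^{−d₁²/2} = 0.394780
Γ = φ(d₁) / (S·σ·√T) = 0.007805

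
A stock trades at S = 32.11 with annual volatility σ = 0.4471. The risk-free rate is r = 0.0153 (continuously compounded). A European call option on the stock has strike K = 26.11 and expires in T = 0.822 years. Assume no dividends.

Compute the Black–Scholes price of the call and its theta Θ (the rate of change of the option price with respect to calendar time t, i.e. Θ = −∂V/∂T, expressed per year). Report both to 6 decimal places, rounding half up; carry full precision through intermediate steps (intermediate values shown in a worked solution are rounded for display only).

price = 8.465132
Θ = -2.644470

σ√T = 0.4471·√0.822 = 0.405360
d₁ = (ln(S/K) + (r+σ²/2)T) / (σ√T) = (ln(32.11/26.11) + (0.0153+0.4471²/2)·0.822) / 0.405360 = (0.206849 + 0.094735) / 0.405360 = 0.743991
d₂ = d₁ − σ√T = 0.743991 − 0.405360 = 0.338631
e^{−rT} = e^{−0.0153·0.822} = 0.987502
N(d₁) = 0.771559,  N(d₂) = 0.632556
Call price V = S·N(d₁) − K·e^{−rT}·N(d₂) = 24.774761 − 16.309629 = 8.465132
φ(d₁) = (1/√(2π))·e^{−d₁²/2} = 0.302492
Θ = −S·φ(d₁)·σ/(2√T) − r·K·e^{−rT}·N(d₂) = −2.394932 − 0.249537 = -2.644470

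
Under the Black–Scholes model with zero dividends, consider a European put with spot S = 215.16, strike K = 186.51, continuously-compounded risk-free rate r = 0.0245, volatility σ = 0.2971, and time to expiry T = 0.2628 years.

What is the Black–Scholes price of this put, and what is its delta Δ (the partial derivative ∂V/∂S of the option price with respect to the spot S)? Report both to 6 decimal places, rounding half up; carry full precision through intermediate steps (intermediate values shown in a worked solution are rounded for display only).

price = 2.624500
Δ = -0.145335

σ√T = 0.2971·√0.2628 = 0.152305
d₁ = (ln(S/K) + (r+σ²/2)T) / (σ√T) = (ln(215.16/186.51) + (0.0245+0.2971²/2)·0.2628) / 0.152305 = (0.142897 + 0.018037) / 0.152305 = 1.056654
d₂ = d₁ − σ√T = 1.056654 − 0.152305 = 0.904349
e^{−rT} = e^{−0.0245·0.2628} = 0.993582
N(−d₁) = 0.145335,  N(−d₂) = 0.182905
Put price V = K·e^{−rT}·N(−d₂) − S·N(−d₁) = 33.894719 − 31.270219 = 2.624500
Δ = −N(−d₁) = -0.145335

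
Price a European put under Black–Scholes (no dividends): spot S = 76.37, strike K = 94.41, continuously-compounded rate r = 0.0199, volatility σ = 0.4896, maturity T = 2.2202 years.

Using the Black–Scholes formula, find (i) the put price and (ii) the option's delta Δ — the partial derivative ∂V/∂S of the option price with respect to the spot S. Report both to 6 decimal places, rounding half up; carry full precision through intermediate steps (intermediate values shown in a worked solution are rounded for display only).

price = 31.306825
Δ = -0.446447

σ√T = 0.4896·√2.2202 = 0.729520
d₁ = (ln(S/K) + (r+σ²/2)T) / (σ√T) = (ln(76.37/94.41) + (0.0199+0.4896²/2)·2.2202) / 0.729520 = (-0.212057 + 0.310282) / 0.729520 = 0.134643
d₂ = d₁ − σ√T = 0.134643 − 0.729520 = -0.594877
e^{−rT} = e^{−0.0199·2.2202} = 0.956780
N(−d₁) = 0.446447,  N(−d₂) = 0.724037
Put price V = K·e^{−rT}·N(−d₂) − S·N(−d₁) = 65.401982 − 34.095157 = 31.306825
Δ = −N(−d₁) = -0.446447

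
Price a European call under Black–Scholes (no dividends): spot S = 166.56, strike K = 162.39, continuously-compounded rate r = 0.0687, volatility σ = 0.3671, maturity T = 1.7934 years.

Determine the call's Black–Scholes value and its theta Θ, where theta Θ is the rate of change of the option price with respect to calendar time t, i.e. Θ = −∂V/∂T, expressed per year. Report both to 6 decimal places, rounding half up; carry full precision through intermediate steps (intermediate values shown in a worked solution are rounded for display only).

σ√T = 0.3671·√1.7934 = 0.491613
d₁ = (ln(S/K) + (r+σ²/2)T) / (σ√T) = (ln(166.56/162.39) + (0.0687+0.3671²/2)·1.7934) / 0.491613 = (0.025355 + 0.244048) / 0.491613 = 0.547998
d₂ = d₁ − σ√T = 0.547998 − 0.491613 = 0.056386
e^{−rT} = e^{−0.0687·1.7934} = 0.884081
N(d₁) = 0.708153,  N(d₂) = 0.522483
Call price V = S·N(d₁) − K·e^{−rT}·N(d₂) = 117.950034 − 75.010707 = 42.939328
φ(d₁) = (1/√(2π))·e^{−d₁²/2} = 0.343321
Θ = −S·φ(d₁)·σ/(2√T) − r·K·e^{−rT}·N(d₂) = −7.837667 − 5.153236 = -12.990903

price = 42.939328
Θ = -12.990903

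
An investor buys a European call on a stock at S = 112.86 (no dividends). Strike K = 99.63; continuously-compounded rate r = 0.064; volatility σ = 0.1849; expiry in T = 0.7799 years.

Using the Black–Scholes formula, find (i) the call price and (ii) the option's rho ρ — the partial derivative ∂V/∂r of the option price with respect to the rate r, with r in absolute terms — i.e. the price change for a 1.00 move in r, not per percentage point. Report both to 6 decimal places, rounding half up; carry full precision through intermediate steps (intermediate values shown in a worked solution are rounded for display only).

price = 19.309208
ρ = 61.967900

σ√T = 0.1849·√0.7799 = 0.163289
d₁ = (ln(S/K) + (r+σ²/2)T) / (σ√T) = (ln(112.86/99.63) + (0.064+0.1849²/2)·0.7799) / 0.163289 = (0.124685 + 0.063245) / 0.163289 = 1.150906
d₂ = d₁ − σ√T = 1.150906 − 0.163289 = 0.987617
e^{−rT} = e^{−0.064·0.7799} = 0.951312
N(d₁) = 0.875114,  N(d₂) = 0.838330
Call price V = S·N(d₁) − K·e^{−rT}·N(d₂) = 98.765421 − 79.456213 = 19.309208
ρ = K·T·e^{−rT}·N(d₂) = 61.967900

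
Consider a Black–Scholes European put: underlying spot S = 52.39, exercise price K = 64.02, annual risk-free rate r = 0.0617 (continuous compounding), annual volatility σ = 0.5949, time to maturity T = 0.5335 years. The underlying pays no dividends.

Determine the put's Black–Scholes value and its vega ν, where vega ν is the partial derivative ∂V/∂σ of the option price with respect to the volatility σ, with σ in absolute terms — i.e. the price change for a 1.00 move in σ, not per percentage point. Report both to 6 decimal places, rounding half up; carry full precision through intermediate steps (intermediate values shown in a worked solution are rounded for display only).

σ√T = 0.5949·√0.5335 = 0.434521
d₁ = (ln(S/K) + (r+σ²/2)T) / (σ√T) = (ln(52.39/64.02) + (0.0617+0.5949²/2)·0.5335) / 0.434521 = (-0.200480 + 0.127321) / 0.434521 = -0.168366
d₂ = d₁ − σ√T = -0.168366 − 0.434521 = -0.602887
e^{−rT} = e^{−0.0617·0.5335} = 0.967619
N(−d₁) = 0.566852,  N(−d₂) = 0.726708
Put price V = K·e^{−rT}·N(−d₂) − S·N(−d₁) = 45.017356 − 29.697383 = 15.319973
φ(d₁) = (1/√(2π))·e^{−d₁²/2} = 0.393328
ν = S·φ(d₁)·√T = 15.051168

price = 15.319973
ν = 15.051168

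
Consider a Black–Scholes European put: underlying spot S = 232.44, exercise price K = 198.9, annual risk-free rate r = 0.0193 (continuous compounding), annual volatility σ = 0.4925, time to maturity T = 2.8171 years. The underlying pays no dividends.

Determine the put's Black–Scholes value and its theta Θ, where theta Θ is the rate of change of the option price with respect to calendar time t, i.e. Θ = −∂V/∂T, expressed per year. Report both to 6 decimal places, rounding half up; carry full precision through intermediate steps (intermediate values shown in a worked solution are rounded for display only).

σ√T = 0.4925·√2.8171 = 0.826623
d₁ = (ln(S/K) + (r+σ²/2)T) / (σ√T) = (ln(232.44/198.9) + (0.0193+0.4925²/2)·2.8171) / 0.826623 = (0.155830 + 0.396023) / 0.826623 = 0.667599
d₂ = d₁ − σ√T = 0.667599 − 0.826623 = -0.159024
e^{−rT} = e^{−0.0193·2.8171} = 0.947082
N(−d₁) = 0.252195,  N(−d₂) = 0.563175
Put price V = K·e^{−rT}·N(−d₂) − S·N(−d₁) = 106.087808 − 58.620155 = 47.467653
φ(d₁) = (1/√(2π))·e^{−d₁²/2} = 0.319249
Θ = −S·φ(d₁)·σ/(2√T) + r·K·e^{−rT}·N(−d₂) = −10.887195 + 2.047495 = -8.839701

price = 47.467653
Θ = -8.839701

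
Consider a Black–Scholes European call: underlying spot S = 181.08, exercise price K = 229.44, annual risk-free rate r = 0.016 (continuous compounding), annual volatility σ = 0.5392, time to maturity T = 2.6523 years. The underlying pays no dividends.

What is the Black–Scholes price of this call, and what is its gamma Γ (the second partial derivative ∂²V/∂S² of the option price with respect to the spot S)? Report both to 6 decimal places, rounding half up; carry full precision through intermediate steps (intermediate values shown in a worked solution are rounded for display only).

σ√T = 0.5392·√2.6523 = 0.878135
d₁ = (ln(S/K) + (r+σ²/2)T) / (σ√T) = (ln(181.08/229.44) + (0.016+0.5392²/2)·2.6523) / 0.878135 = (-0.236703 + 0.427997) / 0.878135 = 0.217842
d₂ = d₁ − σ√T = 0.217842 − 0.878135 = -0.660293
e^{−rT} = e^{−0.016·2.6523} = 0.958451
N(d₁) = 0.586224,  N(d₂) = 0.254533
Call price V = S·N(d₁) − K·e^{−rT}·N(d₂) = 106.153415 − 55.973575 = 50.179840
φ(d₁) = (1/√(2π))·e^{−d₁²/2} = 0.389588
Γ = φ(d₁) / (S·σ·√T) = 0.002450

price = 50.179840
Γ = 0.002450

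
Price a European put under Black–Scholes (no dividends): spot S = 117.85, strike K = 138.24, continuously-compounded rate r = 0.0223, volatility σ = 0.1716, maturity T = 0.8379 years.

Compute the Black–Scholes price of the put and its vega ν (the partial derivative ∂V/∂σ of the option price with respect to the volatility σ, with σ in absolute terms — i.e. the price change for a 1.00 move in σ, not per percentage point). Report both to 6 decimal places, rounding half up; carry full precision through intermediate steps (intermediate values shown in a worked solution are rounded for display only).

price = 19.833094
ν = 30.788198

σ√T = 0.1716·√0.8379 = 0.157077
d₁ = (ln(S/K) + (r+σ²/2)T) / (σ√T) = (ln(117.85/138.24) + (0.0223+0.1716²/2)·0.8379) / 0.157077 = (-0.159579 + 0.031022) / 0.157077 = -0.818431
d₂ = d₁ − σ√T = -0.818431 − 0.157077 = -0.975508
e^{−rT} = e^{−0.0223·0.8379} = 0.981488
N(−d₁) = 0.793444,  N(−d₂) = 0.835346
Put price V = K·e^{−rT}·N(−d₂) − S·N(−d₁) = 113.340511 − 93.507417 = 19.833094
φ(d₁) = (1/√(2π))·e^{−d₁²/2} = 0.285403
ν = S·φ(d₁)·√T = 30.788198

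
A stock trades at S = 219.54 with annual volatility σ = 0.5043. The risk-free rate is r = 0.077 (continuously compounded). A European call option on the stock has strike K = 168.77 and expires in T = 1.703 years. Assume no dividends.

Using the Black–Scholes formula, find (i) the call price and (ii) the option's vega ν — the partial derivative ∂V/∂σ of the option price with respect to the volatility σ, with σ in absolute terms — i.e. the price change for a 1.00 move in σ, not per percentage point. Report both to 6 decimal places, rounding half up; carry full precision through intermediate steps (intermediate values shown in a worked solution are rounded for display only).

price = 90.985010
ν = 74.311008

σ√T = 0.5043·√1.703 = 0.658107
d₁ = (ln(S/K) + (r+σ²/2)T) / (σ√T) = (ln(219.54/168.77) + (0.077+0.5043²/2)·1.703) / 0.658107 = (0.262998 + 0.347683) / 0.658107 = 0.927936
d₂ = d₁ − σ√T = 0.927936 − 0.658107 = 0.269829
e^{−rT} = e^{−0.077·1.703} = 0.877103
N(d₁) = 0.823280,  N(d₂) = 0.606354
Call price V = S·N(d₁) − K·e^{−rT}·N(d₂) = 180.742801 − 89.757791 = 90.985010
φ(d₁) = (1/√(2π))·e^{−d₁²/2} = 0.259377
ν = S·φ(d₁)·√T = 74.311008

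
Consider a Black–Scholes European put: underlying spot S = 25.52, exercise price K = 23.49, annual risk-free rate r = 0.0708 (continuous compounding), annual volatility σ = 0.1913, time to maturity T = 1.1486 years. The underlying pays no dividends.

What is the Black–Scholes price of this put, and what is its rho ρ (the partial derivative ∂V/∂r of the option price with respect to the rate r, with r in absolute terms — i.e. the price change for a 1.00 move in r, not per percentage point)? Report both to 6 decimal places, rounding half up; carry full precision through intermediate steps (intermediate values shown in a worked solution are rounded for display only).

σ√T = 0.1913·√1.1486 = 0.205021
d₁ = (ln(S/K) + (r+σ²/2)T) / (σ√T) = (ln(25.52/23.49) + (0.0708+0.1913²/2)·1.1486) / 0.205021 = (0.082888 + 0.102338) / 0.205021 = 0.903444
d₂ = d₁ − σ√T = 0.903444 − 0.205021 = 0.698423
e^{−rT} = e^{−0.0708·1.1486} = 0.921898
N(−d₁) = 0.183145,  N(−d₂) = 0.242456
Put price V = K·e^{−rT}·N(−d₂) − S·N(−d₁) = 5.250487 − 4.673864 = 0.576623
ρ = −K·T·e^{−rT}·N(−d₂) = -6.030710

price = 0.576623
ρ = -6.030710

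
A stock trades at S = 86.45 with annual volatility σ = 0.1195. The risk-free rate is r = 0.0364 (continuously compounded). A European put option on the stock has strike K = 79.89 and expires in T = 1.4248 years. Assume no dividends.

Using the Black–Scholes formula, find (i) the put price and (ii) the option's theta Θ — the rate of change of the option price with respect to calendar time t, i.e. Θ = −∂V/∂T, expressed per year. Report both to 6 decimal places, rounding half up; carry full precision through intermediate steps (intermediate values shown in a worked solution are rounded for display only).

price = 1.122940
Θ = -0.510303

σ√T = 0.1195·√1.4248 = 0.142641
d₁ = (ln(S/K) + (r+σ²/2)T) / (σ√T) = (ln(86.45/79.89) + (0.0364+0.1195²/2)·1.4248) / 0.142641 = (0.078916 + 0.062036) / 0.142641 = 0.988154
d₂ = d₁ − σ√T = 0.988154 − 0.142641 = 0.845513
e^{−rT} = e^{−0.0364·1.4248} = 0.949459
N(−d₁) = 0.161539,  N(−d₂) = 0.198912
Put price V = K·e^{−rT}·N(−d₂) − S·N(−d₁) = 15.087944 − 13.965004 = 1.122940
φ(d₁) = (1/√(2π))·e^{−d₁²/2} = 0.244837
Θ = −S·φ(d₁)·σ/(2√T) + r·K·e^{−rT}·N(−d₂) = −1.059504 + 0.549201 = -0.510303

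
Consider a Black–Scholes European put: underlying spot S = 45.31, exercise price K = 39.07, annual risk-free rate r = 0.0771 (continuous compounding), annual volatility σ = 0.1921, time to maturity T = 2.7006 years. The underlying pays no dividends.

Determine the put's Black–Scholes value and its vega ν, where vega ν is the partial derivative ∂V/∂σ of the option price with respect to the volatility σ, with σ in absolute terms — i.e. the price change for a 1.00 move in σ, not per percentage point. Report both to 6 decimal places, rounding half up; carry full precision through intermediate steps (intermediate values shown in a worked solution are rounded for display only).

price = 0.769068
ν = 12.980304

σ√T = 0.1921·√2.7006 = 0.315688
d₁ = (ln(S/K) + (r+σ²/2)T) / (σ√T) = (ln(45.31/39.07) + (0.0771+0.1921²/2)·2.7006) / 0.315688 = (0.148173 + 0.258046) / 0.315688 = 1.286774
d₂ = d₁ − σ√T = 1.286774 − 0.315688 = 0.971086
e^{−rT} = e^{−0.0771·2.7006} = 0.812031
N(−d₁) = 0.099087,  N(−d₂) = 0.165753
Put price V = K·e^{−rT}·N(−d₂) − S·N(−d₁) = 5.258682 − 4.489614 = 0.769068
φ(d₁) = (1/√(2π))·e^{−d₁²/2} = 0.174325
ν = S·φ(d₁)·√T = 12.980304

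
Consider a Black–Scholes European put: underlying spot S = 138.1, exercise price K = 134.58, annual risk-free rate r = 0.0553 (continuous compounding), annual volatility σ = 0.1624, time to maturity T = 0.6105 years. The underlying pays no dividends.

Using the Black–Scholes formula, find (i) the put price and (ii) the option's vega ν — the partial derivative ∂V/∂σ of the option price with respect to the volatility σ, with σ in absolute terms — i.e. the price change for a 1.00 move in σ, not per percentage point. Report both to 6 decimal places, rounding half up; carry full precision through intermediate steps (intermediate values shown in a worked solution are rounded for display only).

price = 3.523472
ν = 37.347479

σ√T = 0.1624·√0.6105 = 0.126890
d₁ = (ln(S/K) + (r+σ²/2)T) / (σ√T) = (ln(138.1/134.58) + (0.0553+0.1624²/2)·0.6105) / 0.126890 = (0.025819 + 0.041811) / 0.126890 = 0.532983
d₂ = d₁ − σ√T = 0.532983 − 0.126890 = 0.406093
e^{−rT} = e^{−0.0553·0.6105} = 0.966803
N(−d₁) = 0.297023,  N(−d₂) = 0.342337
Put price V = K·e^{−rT}·N(−d₂) − S·N(−d₁) = 44.542287 − 41.018815 = 3.523472
φ(d₁) = (1/√(2π))·e^{−d₁²/2} = 0.346118
ν = S·φ(d₁)·√T = 37.347479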